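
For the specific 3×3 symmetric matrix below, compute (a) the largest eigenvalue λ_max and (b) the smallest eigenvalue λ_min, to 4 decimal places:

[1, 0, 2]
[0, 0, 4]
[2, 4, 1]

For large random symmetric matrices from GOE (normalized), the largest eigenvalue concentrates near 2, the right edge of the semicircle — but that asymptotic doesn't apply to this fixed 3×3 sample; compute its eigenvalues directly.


Since M is real symmetric, all three eigenvalues are real; they are the roots of det(λI − M) = λ³ − (tr M) λ² + s λ − det M, where s is the sum of the principal 2×2 minors.
tr M = 1 + 0 + 1 = 2.
s = (1·0 − 0²) + (1·1 − 2²) + (0·1 − 4²) = 0 + (-3) + (-16) = -19.
det M (expand along row 1) = 1·(-16) − 0·(-8) + 2·0 = -16.
Characteristic polynomial: λ³ − 2λ² − 19λ + 16 = 0.
Substitute λ = y + (tr M)/3 = y + 0.666667 to remove the quadratic term: y³ + p·y + q = 0 with p = s − (tr M)²/3 = -20.333333 and q = −2(tr M)³/27 + (tr M)·s/3 − det M = 2.740741.
Three real roots ⇒ use the trigonometric (Viète) form: r = 2√(−p/3) = 5.206833, φ = arccos(3q/(p·r)) = arccos(-0.077662) = 1.648536 rad.
y_k = r·cos(φ/3 − 2πk/3) for k = 0, 1, 2 gives y = 4.440280, 0.134911, -4.575192.
λ_k = y_k + 0.666667 gives λ = 5.1069, 0.8016, -3.9085 (check: the sum is 2.0000 = tr M).

Hence λ_max = 5.1069 and λ_min = -3.9085.


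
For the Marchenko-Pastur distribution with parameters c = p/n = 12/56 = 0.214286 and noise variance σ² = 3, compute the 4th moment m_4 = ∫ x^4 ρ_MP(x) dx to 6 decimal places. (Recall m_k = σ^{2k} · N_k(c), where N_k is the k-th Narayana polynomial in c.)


E[X⁴] = σ⁸ (1 + 6c + 6c² + c³) (fourth MP moment). With σ² = 3 (so σ⁸ = 81) and c = 12/56 = 0.214286: E[X⁴] = 81 · (1 + 6·0.214286 + 6·(0.214286)² + (0.214286)³) = 81 · 2.571064.

So E[X^4] = 208.256195.


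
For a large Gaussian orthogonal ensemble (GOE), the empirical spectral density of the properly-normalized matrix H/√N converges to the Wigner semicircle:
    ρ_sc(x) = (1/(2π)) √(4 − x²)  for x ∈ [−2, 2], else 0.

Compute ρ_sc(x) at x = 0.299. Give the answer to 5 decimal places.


ρ_sc(x) = (1/(2π)) √(4 − x²). With x = 0.299:
  4 − x² = 4 − (0.299)² = 4 − 0.089401 = 3.910599.
  √(4 − x²) = 1.977523.
  1/(2π) = 0.159155.
  ρ_sc(0.299) = 0.159155 · 1.977523 = 0.314733.

Rounded to 5 decimal places: ρ_sc(0.299) ≈ 0.31473.


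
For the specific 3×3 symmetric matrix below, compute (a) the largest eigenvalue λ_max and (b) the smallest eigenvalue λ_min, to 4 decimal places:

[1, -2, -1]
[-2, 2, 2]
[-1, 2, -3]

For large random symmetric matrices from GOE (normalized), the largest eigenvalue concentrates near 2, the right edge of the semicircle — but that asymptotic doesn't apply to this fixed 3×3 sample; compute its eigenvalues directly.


Since M is real symmetric, all three eigenvalues are real; they are the roots of det(λI − M) = λ³ − (tr M) λ² + s λ − det M, where s is the sum of the principal 2×2 minors.
tr M = 1 + 2 + (-3) = 0.
s = (1·2 − (-2)²) + (1·(-3) − (-1)²) + (2·(-3) − 2²) = -2 + (-4) + (-10) = -16.
det M (expand along row 1) = 1·(-10) − (-2)·8 + (-1)·(-2) = 8.
Characteristic polynomial: λ³ − 16λ − 8 = 0.
Substitute λ = y + (tr M)/3 = y + 0.000000 to remove the quadratic term: y³ + p·y + q = 0 with p = s − (tr M)²/3 = -16.000000 and q = −2(tr M)³/27 + (tr M)·s/3 − det M = -8.000000.
Three real roots ⇒ use the trigonometric (Viète) form: r = 2√(−p/3) = 4.618802, φ = arccos(3q/(p·r)) = arccos(0.324760) = 1.240039 rad.
y_k = r·cos(φ/3 − 2πk/3) for k = 0, 1, 2 gives y = 4.229815, -0.508203, -3.721612.
λ_k = y_k + 0.000000 gives λ = 4.2298, -0.5082, -3.7216 (check: the sum is 0.0000 = tr M).

Hence λ_max = 4.2298 and λ_min = -3.7216.


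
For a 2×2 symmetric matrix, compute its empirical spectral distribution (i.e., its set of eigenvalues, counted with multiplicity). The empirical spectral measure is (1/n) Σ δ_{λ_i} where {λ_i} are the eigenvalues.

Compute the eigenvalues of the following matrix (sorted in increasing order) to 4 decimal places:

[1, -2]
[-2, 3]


Since M is real symmetric, both eigenvalues are real; they are the roots of det(λI − M) = λ² − (tr M) λ + det M.
tr M = 1 + 3 = 4.
det M = 1·3 − (-2)² = 3 − 4 = -1.
Characteristic polynomial: λ² − 4λ − 1 = 0.
Discriminant Δ = (tr M)² − 4·det M = 16 − (-4) = 20; √Δ = 4.472136.
λ = (tr M ± √Δ)/2 = (4 ± 4.472136)/2, giving (tr M − √Δ)/2 = -0.2361 and (tr M + √Δ)/2 = 4.2361.

Eigenvalues sorted in increasing order: [-0.2361, 4.2361].


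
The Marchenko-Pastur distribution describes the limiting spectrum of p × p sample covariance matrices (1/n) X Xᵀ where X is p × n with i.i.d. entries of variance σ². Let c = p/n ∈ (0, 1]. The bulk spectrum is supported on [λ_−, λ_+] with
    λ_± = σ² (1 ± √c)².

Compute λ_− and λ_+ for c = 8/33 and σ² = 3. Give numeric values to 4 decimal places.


c = 8/33 = 0.242424; √c = 0.492366.
λ_− = σ² (1 − √c)² = 3 · (1 − 0.492366)² = 3 · (0.507634)² = 0.773077.
λ_+ = σ² (1 + √c)² = 3 · (1 + 0.492366)² = 3 · (1.492366)² = 6.681469.

Rounded to 4 decimal places: λ_− ≈ 0.7731, λ_+ ≈ 6.6815.


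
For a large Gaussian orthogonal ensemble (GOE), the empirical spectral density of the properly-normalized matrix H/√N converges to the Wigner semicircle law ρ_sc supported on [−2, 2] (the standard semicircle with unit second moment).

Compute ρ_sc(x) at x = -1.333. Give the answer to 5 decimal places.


ρ_sc(x) = (1/(2π)) √(4 − x²). With x = -1.333:
  4 − x² = 4 − (-1.333)² = 4 − 1.776889 = 2.223111.
  √(4 − x²) = 1.491010.
  1/(2π) = 0.159155.
  ρ_sc(-1.333) = 0.159155 · 1.491010 = 0.237302.

Rounded to 5 decimal places: ρ_sc(-1.333) ≈ 0.23730.


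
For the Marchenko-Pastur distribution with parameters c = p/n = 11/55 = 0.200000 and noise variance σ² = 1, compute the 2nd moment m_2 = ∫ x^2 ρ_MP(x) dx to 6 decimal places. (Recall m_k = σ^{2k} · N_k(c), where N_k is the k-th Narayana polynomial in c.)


E[X²] = σ⁴ (1 + c) (second MP moment). With σ² = 1 (so σ⁴ = 1) and c = 11/55 = 0.200000: E[X²] = 1 · (1 + 0.200000) = 1 · 1.200000.

So E[X^2] = 1.200000.


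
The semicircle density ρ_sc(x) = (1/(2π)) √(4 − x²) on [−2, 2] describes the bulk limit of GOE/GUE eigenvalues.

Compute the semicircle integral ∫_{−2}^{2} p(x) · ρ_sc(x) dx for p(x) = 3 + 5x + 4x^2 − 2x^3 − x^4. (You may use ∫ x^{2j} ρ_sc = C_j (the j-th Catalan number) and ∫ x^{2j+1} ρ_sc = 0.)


Write p(x) = Σ a_i x^i, split into monomials and integrate each against ρ_sc separately.
Using ∫ x^{2j} ρ_sc = C_j = (1/(j+1)) C(2j, j) (Catalan numbers) and ∫ x^{2j+1} ρ_sc = 0 (odd monomials vanish by symmetry):
  i = 0 (even): a_0 · C_{0} = 3 · 1 = 3
  i = 1 (odd): ∫ x^1 ρ_sc = 0 (vanishes)
  i = 2 (even): a_2 · C_{1} = 4 · 1 = 4
  i = 3 (odd): ∫ x^3 ρ_sc = 0 (vanishes)
  i = 4 (even): a_4 · C_{2} = -1 · 2 = -2

Summing the contributions: ∫_{−2}^{2} p(x) ρ_sc(x) dx = 3 + 4 + (-2) = 5.


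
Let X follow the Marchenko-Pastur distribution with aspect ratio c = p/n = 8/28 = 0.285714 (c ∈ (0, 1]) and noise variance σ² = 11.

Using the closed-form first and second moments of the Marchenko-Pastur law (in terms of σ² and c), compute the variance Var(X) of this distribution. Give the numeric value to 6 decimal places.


Recall the MP moments m_1 = E[X] = σ² and m_2 = E[X²] = σ⁴ (1 + c).
m_1 = E[X] = σ² = 11, so m_1² = 121.
m_2 = E[X²] = σ⁴ (1 + c) = 121 · (1 + 0.285714) = 121 · 1.285714 = 155.571429.
(Note m_2 − m_1² simplifies to c · σ⁴ = 0.285714 · 121.)

Var(X) = m_2 − m_1² = 155.571429 − 121 = 34.571429.


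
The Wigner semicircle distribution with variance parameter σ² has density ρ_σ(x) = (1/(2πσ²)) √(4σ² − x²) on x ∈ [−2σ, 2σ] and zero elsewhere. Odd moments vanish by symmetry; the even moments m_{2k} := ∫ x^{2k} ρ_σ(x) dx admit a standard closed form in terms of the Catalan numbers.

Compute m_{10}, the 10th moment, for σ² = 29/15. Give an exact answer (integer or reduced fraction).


By the scaled semicircle moment identity, m_{2k} = σ^{2k} · C_k with k = 5.
C_5 = (1/(k+1)) · C(2k, k) = (1/6) · C(10, 5) = (1/6) · 252 = 42.
σ^{2k} = (σ²)^k = (29/15)^5 = 20511149/759375.

Therefore m_{10} = σ^{10} · C_5 = (20511149/759375) · 42 = 287156086/253125.


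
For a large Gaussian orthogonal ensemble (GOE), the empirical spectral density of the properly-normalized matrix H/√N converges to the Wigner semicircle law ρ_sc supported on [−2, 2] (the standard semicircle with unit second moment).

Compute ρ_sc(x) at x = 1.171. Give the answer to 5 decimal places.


ρ_sc(x) = (1/(2π)) √(4 − x²). With x = 1.171:
  4 − x² = 4 − (1.171)² = 4 − 1.371241 = 2.628759.
  √(4 − x²) = 1.621345.
  1/(2π) = 0.159155.
  ρ_sc(1.171) = 0.159155 · 1.621345 = 0.258045.

Rounded to 5 decimal places: ρ_sc(1.171) ≈ 0.25805.


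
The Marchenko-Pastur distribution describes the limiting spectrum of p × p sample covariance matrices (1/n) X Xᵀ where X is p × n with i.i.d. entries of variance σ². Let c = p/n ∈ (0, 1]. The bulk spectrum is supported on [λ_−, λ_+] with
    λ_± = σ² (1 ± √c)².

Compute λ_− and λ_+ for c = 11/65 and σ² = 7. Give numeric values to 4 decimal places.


c = 11/65 = 0.169231; √c = 0.411377.
λ_− = σ² (1 − √c)² = 7 · (1 − 0.411377)² = 7 · (0.588623)² = 2.425342.
λ_+ = σ² (1 + √c)² = 7 · (1 + 0.411377)² = 7 · (1.411377)² = 13.943889.

Rounded to 4 decimal places: λ_− ≈ 2.4253, λ_+ ≈ 13.9439.


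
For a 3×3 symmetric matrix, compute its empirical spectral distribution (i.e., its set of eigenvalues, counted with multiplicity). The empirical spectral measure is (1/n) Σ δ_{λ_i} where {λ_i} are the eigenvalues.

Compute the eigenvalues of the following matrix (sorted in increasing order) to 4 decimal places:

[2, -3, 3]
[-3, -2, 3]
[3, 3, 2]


Since M is real symmetric, all three eigenvalues are real; they are the roots of det(λI − M) = λ³ − (tr M) λ² + s λ − det M, where s is the sum of the principal 2×2 minors.
tr M = 2 + (-2) + 2 = 2.
s = (2·(-2) − (-3)²) + (2·2 − 3²) + ((-2)·2 − 3²) = -13 + (-5) + (-13) = -31.
det M (expand along row 1) = 2·(-13) − (-3)·(-15) + 3·(-3) = -80.
Characteristic polynomial: λ³ − 2λ² − 31λ + 80 = 0.
Substitute λ = y + (tr M)/3 = y + 0.666667 to remove the quadratic term: y³ + p·y + q = 0 with p = s − (tr M)²/3 = -32.333333 and q = −2(tr M)³/27 + (tr M)·s/3 − det M = 58.740741.
Three real roots ⇒ use the trigonometric (Viète) form: r = 2√(−p/3) = 6.565905, φ = arccos(3q/(p·r)) = arccos(-0.830072) = 2.550032 rad.
y_k = r·cos(φ/3 − 2πk/3) for k = 0, 1, 2 gives y = 4.333333, 2.105335, -6.438669.
λ_k = y_k + 0.666667 gives λ = 5.0000, 2.7720, -5.7720 (check: the sum is 2.0000 = tr M).

Eigenvalues sorted in increasing order: [-5.7720, 2.7720, 5.0000].


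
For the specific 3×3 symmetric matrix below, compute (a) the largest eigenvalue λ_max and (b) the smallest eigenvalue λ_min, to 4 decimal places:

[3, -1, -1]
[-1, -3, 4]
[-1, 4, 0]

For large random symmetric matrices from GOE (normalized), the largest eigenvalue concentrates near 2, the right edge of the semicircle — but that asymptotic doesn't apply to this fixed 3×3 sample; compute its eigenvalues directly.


Since M is real symmetric, all three eigenvalues are real; they are the roots of det(λI − M) = λ³ − (tr M) λ² + s λ − det M, where s is the sum of the principal 2×2 minors.
tr M = 3 + (-3) + 0 = 0.
s = (3·(-3) − (-1)²) + (3·0 − (-1)²) + ((-3)·0 − 4²) = -10 + (-1) + (-16) = -27.
det M (expand along row 1) = 3·(-16) − (-1)·4 + (-1)·(-7) = -37.
Characteristic polynomial: λ³ − 27λ + 37 = 0.
Substitute λ = y + (tr M)/3 = y + 0.000000 to remove the quadratic term: y³ + p·y + q = 0 with p = s − (tr M)²/3 = -27.000000 and q = −2(tr M)³/27 + (tr M)·s/3 − det M = 37.000000.
Three real roots ⇒ use the trigonometric (Viète) form: r = 2√(−p/3) = 6.000000, φ = arccos(3q/(p·r)) = arccos(-0.685185) = 2.325654 rad.
y_k = r·cos(φ/3 − 2πk/3) for k = 0, 1, 2 gives y = 4.285611, 1.493836, -5.779446.
λ_k = y_k + 0.000000 gives λ = 4.2856, 1.4938, -5.7794 (check: the sum is 0.0000 = tr M).

Hence λ_max = 4.2856 and λ_min = -5.7794.


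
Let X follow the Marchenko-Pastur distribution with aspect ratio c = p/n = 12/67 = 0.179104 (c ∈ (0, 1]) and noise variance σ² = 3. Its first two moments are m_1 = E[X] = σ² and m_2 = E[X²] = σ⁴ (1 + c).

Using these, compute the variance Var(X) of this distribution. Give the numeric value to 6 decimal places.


m_1 = E[X] = σ² = 3, so m_1² = 9.
m_2 = E[X²] = σ⁴ (1 + c) = 9 · (1 + 0.179104) = 9 · 1.179104 = 10.611940.
(Note m_2 − m_1² simplifies to c · σ⁴ = 0.179104 · 9.)

Var(X) = m_2 − m_1² = 10.611940 − 9 = 1.611940.


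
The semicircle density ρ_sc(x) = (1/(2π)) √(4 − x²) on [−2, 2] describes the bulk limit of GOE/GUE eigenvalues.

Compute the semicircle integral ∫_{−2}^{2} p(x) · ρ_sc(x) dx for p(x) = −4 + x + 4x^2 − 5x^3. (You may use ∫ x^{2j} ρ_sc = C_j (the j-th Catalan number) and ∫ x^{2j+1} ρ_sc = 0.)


Write p(x) = Σ a_i x^i, split into monomials and integrate each against ρ_sc separately.
Using ∫ x^{2j} ρ_sc = C_j = (1/(j+1)) C(2j, j) (Catalan numbers) and ∫ x^{2j+1} ρ_sc = 0 (odd monomials vanish by symmetry):
  i = 0 (even): a_0 · C_{0} = -4 · 1 = -4
  i = 1 (odd): ∫ x^1 ρ_sc = 0 (vanishes)
  i = 2 (even): a_2 · C_{1} = 4 · 1 = 4
  i = 3 (odd): ∫ x^3 ρ_sc = 0 (vanishes)

Summing the contributions: ∫_{−2}^{2} p(x) ρ_sc(x) dx = (-4) + 4 = 0.


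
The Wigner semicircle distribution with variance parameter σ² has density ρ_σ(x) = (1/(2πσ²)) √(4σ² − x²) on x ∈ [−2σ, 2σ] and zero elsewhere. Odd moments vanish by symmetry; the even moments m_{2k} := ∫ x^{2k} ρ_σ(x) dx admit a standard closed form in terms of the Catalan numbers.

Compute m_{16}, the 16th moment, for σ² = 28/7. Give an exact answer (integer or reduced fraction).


By the scaled semicircle moment identity, m_{2k} = σ^{2k} · C_k with k = 8.
C_8 = (1/(k+1)) · C(2k, k) = (1/9) · C(16, 8) = (1/9) · 12870 = 1430.
σ^{2k} = (σ²)^k = (28/7)^8 = 65536.

Therefore m_{16} = σ^{16} · C_8 = 65536 · 1430 = 93716480.


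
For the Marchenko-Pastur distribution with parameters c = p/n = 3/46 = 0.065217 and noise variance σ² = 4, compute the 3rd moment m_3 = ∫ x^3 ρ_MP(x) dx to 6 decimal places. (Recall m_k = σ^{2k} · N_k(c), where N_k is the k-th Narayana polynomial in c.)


E[X³] = σ⁶ (1 + 3c + c²) (third MP moment). With σ² = 4 (so σ⁶ = 64) and c = 3/46 = 0.065217: E[X³] = 64 · (1 + 3·0.065217 + (0.065217)²) = 64 · 1.199905.

So E[X^3] = 76.793951.


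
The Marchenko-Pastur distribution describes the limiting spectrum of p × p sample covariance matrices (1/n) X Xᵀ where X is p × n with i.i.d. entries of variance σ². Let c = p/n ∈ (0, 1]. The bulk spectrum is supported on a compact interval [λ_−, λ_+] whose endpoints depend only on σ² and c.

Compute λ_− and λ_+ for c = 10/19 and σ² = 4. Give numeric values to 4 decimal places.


c = 10/19 = 0.526316; √c = 0.725476.
λ_− = σ² (1 − √c)² = 4 · (1 − 0.725476)² = 4 · (0.274524)² = 0.301453.
λ_+ = σ² (1 + √c)² = 4 · (1 + 0.725476)² = 4 · (1.725476)² = 11.909073.

Rounded to 4 decimal places: λ_− ≈ 0.3015, λ_+ ≈ 11.9091.


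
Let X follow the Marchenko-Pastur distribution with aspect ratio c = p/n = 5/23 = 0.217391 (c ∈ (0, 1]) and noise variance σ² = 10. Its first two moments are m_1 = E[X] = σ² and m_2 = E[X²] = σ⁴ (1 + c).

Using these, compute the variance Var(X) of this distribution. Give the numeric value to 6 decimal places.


m_1 = E[X] = σ² = 10, so m_1² = 100.
m_2 = E[X²] = σ⁴ (1 + c) = 100 · (1 + 0.217391) = 100 · 1.217391 = 121.739130.
(Note m_2 − m_1² simplifies to c · σ⁴ = 0.217391 · 100.)

Var(X) = m_2 − m_1² = 121.739130 − 100 = 21.739130.


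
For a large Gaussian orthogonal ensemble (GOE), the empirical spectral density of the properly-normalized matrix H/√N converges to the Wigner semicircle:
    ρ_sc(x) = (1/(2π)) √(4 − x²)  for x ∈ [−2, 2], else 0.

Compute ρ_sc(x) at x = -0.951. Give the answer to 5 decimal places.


ρ_sc(x) = (1/(2π)) √(4 − x²). With x = -0.951:
  4 − x² = 4 − (-0.951)² = 4 − 0.904401 = 3.095599.
  √(4 − x²) = 1.759431.
  1/(2π) = 0.159155.
  ρ_sc(-0.951) = 0.159155 · 1.759431 = 0.280022.

Rounded to 5 decimal places: ρ_sc(-0.951) ≈ 0.28002.


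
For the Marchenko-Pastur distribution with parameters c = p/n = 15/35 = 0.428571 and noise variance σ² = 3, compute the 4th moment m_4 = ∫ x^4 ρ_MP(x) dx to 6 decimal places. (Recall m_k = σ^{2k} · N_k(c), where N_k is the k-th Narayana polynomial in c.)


E[X⁴] = σ⁸ (1 + 6c + 6c² + c³) (fourth MP moment). With σ² = 3 (so σ⁸ = 81) and c = 15/35 = 0.428571: E[X⁴] = 81 · (1 + 6·0.428571 + 6·(0.428571)² + (0.428571)³) = 81 · 4.752187.

So E[X^4] = 384.927114.


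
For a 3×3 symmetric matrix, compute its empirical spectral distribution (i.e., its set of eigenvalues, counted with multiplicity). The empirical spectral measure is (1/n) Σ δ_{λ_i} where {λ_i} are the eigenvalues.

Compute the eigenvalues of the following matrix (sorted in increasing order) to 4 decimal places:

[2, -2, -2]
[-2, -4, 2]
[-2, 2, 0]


Since M is real symmetric, all three eigenvalues are real; they are the roots of det(λI − M) = λ³ − (tr M) λ² + s λ − det M, where s is the sum of the principal 2×2 minors.
tr M = 2 + (-4) + 0 = -2.
s = (2·(-4) − (-2)²) + (2·0 − (-2)²) + ((-4)·0 − 2²) = -12 + (-4) + (-4) = -20.
det M (expand along row 1) = 2·(-4) − (-2)·4 + (-2)·(-12) = 24.
Characteristic polynomial: λ³ + 2λ² − 20λ − 24 = 0.
Substitute λ = y + (tr M)/3 = y − 0.666667 to remove the quadratic term: y³ + p·y + q = 0 with p = s − (tr M)²/3 = -21.333333 and q = −2(tr M)³/27 + (tr M)·s/3 − det M = -10.074074.
Three real roots ⇒ use the trigonometric (Viète) form: r = 2√(−p/3) = 5.333333, φ = arccos(3q/(p·r)) = arccos(0.265625) = 1.301944 rad.
y_k = r·cos(φ/3 − 2πk/3) for k = 0, 1, 2 gives y = 4.838927, -0.477320, -4.361607.
λ_k = y_k − 0.666667 gives λ = 4.1723, -1.1440, -5.0283 (check: the sum is -2.0000 = tr M).

Eigenvalues sorted in increasing order: [-5.0283, -1.1440, 4.1723].


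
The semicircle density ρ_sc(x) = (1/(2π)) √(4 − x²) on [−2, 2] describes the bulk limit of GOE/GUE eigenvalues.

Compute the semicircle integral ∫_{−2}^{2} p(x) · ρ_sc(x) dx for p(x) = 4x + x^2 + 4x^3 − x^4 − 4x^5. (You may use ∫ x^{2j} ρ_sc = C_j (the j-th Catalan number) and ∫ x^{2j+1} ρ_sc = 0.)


Write p(x) = Σ a_i x^i, split into monomials and integrate each against ρ_sc separately.
Using ∫ x^{2j} ρ_sc = C_j = (1/(j+1)) C(2j, j) (Catalan numbers) and ∫ x^{2j+1} ρ_sc = 0 (odd monomials vanish by symmetry):
  i = 1 (odd): ∫ x^1 ρ_sc = 0 (vanishes)
  i = 2 (even): a_2 · C_{1} = 1 · 1 = 1
  i = 3 (odd): ∫ x^3 ρ_sc = 0 (vanishes)
  i = 4 (even): a_4 · C_{2} = -1 · 2 = -2
  i = 5 (odd): ∫ x^5 ρ_sc = 0 (vanishes)

Summing the contributions: ∫_{−2}^{2} p(x) ρ_sc(x) dx = 1 + (-2) = -1.


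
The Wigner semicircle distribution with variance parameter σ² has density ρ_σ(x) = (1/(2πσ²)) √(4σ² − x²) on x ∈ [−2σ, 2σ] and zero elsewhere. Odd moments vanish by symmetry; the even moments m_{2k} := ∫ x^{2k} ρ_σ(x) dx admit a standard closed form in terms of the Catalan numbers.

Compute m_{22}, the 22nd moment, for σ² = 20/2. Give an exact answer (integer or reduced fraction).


By the scaled semicircle moment identity, m_{2k} = σ^{2k} · C_k with k = 11.
C_11 = (1/(k+1)) · C(2k, k) = (1/12) · C(22, 11) = (1/12) · 705432 = 58786.
σ^{2k} = (σ²)^k = (20/2)^11 = 100000000000.

Therefore m_{22} = σ^{22} · C_11 = 100000000000 · 58786 = 5878600000000000.


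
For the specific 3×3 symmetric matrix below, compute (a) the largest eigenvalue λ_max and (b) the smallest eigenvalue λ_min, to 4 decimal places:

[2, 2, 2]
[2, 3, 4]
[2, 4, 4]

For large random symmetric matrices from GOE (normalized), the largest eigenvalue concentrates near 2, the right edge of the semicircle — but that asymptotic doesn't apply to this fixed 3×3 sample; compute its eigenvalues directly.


Since M is real symmetric, all three eigenvalues are real; they are the roots of det(λI − M) = λ³ − (tr M) λ² + s λ − det M, where s is the sum of the principal 2×2 minors.
tr M = 2 + 3 + 4 = 9.
s = (2·3 − 2²) + (2·4 − 2²) + (3·4 − 4²) = 2 + 4 + (-4) = 2.
det M (expand along row 1) = 2·(-4) − 2·0 + 2·2 = -4.
Characteristic polynomial: λ³ − 9λ² + 2λ + 4 = 0.
Substitute λ = y + (tr M)/3 = y + 3.000000 to remove the quadratic term: y³ + p·y + q = 0 with p = s − (tr M)²/3 = -25.000000 and q = −2(tr M)³/27 + (tr M)·s/3 − det M = -44.000000.
Three real roots ⇒ use the trigonometric (Viète) form: r = 2√(−p/3) = 5.773503, φ = arccos(3q/(p·r)) = arccos(0.914523) = 0.416470 rad.
y_k = r·cos(φ/3 − 2πk/3) for k = 0, 1, 2 gives y = 5.717959, -2.167091, -3.550868.
λ_k = y_k + 3.000000 gives λ = 8.7180, 0.8329, -0.5509 (check: the sum is 9.0000 = tr M).

Hence λ_max = 8.7180 and λ_min = -0.5509.


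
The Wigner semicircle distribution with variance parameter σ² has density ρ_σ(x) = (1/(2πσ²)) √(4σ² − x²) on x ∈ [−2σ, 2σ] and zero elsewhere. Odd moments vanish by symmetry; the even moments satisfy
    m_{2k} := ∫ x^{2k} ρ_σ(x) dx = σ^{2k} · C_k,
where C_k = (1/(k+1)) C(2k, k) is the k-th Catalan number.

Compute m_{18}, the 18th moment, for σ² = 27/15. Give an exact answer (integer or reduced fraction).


By the scaled semicircle moment identity, m_{2k} = σ^{2k} · C_k with k = 9.
C_9 = (1/(k+1)) · C(2k, k) = (1/10) · C(18, 9) = (1/10) · 48620 = 4862.
σ^{2k} = (σ²)^k = (27/15)^9 = 387420489/1953125.

Therefore m_{18} = σ^{18} · C_9 = (387420489/1953125) · 4862 = 1883638417518/1953125.


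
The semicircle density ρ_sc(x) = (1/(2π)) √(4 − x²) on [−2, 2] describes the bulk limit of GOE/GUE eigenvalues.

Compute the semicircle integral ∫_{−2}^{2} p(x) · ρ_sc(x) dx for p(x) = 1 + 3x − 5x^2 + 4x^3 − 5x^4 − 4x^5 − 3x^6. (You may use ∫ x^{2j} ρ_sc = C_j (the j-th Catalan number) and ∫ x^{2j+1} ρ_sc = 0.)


Write p(x) = Σ a_i x^i, split into monomials and integrate each against ρ_sc separately.
Using ∫ x^{2j} ρ_sc = C_j = (1/(j+1)) C(2j, j) (Catalan numbers) and ∫ x^{2j+1} ρ_sc = 0 (odd monomials vanish by symmetry):
  i = 0 (even): a_0 · C_{0} = 1 · 1 = 1
  i = 1 (odd): ∫ x^1 ρ_sc = 0 (vanishes)
  i = 2 (even): a_2 · C_{1} = -5 · 1 = -5
  i = 3 (odd): ∫ x^3 ρ_sc = 0 (vanishes)
  i = 4 (even): a_4 · C_{2} = -5 · 2 = -10
  i = 5 (odd): ∫ x^5 ρ_sc = 0 (vanishes)
  i = 6 (even): a_6 · C_{3} = -3 · 5 = -15

Summing the contributions: ∫_{−2}^{2} p(x) ρ_sc(x) dx = 1 + (-5) + (-10) + (-15) = -29.


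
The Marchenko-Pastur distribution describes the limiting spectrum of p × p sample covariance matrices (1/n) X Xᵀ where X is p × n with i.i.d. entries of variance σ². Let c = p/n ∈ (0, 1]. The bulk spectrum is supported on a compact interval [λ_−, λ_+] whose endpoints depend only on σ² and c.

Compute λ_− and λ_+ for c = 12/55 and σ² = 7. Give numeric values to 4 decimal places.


c = 12/55 = 0.218182; √c = 0.467099.
λ_− = σ² (1 − √c)² = 7 · (1 − 0.467099)² = 7 · (0.532901)² = 1.987882.
λ_+ = σ² (1 + √c)² = 7 · (1 + 0.467099)² = 7 · (1.467099)² = 15.066664.

Rounded to 4 decimal places: λ_− ≈ 1.9879, λ_+ ≈ 15.0667.


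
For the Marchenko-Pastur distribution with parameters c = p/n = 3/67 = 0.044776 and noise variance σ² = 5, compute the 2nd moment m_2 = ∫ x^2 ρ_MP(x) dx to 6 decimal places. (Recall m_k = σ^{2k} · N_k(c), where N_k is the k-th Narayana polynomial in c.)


E[X²] = σ⁴ (1 + c) (second MP moment). With σ² = 5 (so σ⁴ = 25) and c = 3/67 = 0.044776: E[X²] = 25 · (1 + 0.044776) = 25 · 1.044776.

So E[X^2] = 26.119403.


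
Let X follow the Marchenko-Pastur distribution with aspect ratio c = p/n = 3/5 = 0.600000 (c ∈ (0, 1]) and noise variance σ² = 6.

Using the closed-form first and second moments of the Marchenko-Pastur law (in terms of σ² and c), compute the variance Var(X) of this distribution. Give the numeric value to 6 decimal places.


Recall the MP moments m_1 = E[X] = σ² and m_2 = E[X²] = σ⁴ (1 + c).
m_1 = E[X] = σ² = 6, so m_1² = 36.
m_2 = E[X²] = σ⁴ (1 + c) = 36 · (1 + 0.600000) = 36 · 1.600000 = 57.600000.
(Note m_2 − m_1² simplifies to c · σ⁴ = 0.600000 · 36.)

Var(X) = m_2 − m_1² = 57.600000 − 36 = 21.600000.


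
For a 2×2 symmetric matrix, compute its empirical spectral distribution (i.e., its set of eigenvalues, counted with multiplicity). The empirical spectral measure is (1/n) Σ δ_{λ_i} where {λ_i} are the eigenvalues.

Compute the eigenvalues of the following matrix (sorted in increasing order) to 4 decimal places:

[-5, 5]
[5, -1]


Since M is real symmetric, both eigenvalues are real; they are the roots of det(λI − M) = λ² − (tr M) λ + det M.
tr M = -5 + (-1) = -6.
det M = (-5)·(-1) − 5² = 5 − 25 = -20.
Characteristic polynomial: λ² + 6λ − 20 = 0.
Discriminant Δ = (tr M)² − 4·det M = 36 − (-80) = 116; √Δ = 10.770330.
λ = (tr M ± √Δ)/2 = (-6 ± 10.770330)/2, giving (tr M − √Δ)/2 = -8.3852 and (tr M + √Δ)/2 = 2.3852.

Eigenvalues sorted in increasing order: [-8.3852, 2.3852].


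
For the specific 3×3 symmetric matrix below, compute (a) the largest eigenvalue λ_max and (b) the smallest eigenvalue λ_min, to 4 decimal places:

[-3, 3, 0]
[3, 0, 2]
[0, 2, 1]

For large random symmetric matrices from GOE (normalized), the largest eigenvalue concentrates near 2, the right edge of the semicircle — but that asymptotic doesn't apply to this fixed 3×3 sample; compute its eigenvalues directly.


Since M is real symmetric, all three eigenvalues are real; they are the roots of det(λI − M) = λ³ − (tr M) λ² + s λ − det M, where s is the sum of the principal 2×2 minors.
tr M = -3 + 0 + 1 = -2.
s = ((-3)·0 − 3²) + ((-3)·1 − 0²) + (0·1 − 2²) = -9 + (-3) + (-4) = -16.
det M (expand along row 1) = (-3)·(-4) − 3·3 + 0·6 = 3.
Characteristic polynomial: λ³ + 2λ² − 16λ − 3 = 0.
Substitute λ = y + (tr M)/3 = y − 0.666667 to remove the quadratic term: y³ + p·y + q = 0 with p = s − (tr M)²/3 = -17.333333 and q = −2(tr M)³/27 + (tr M)·s/3 − det M = 8.259259.
Three real roots ⇒ use the trigonometric (Viète) form: r = 2√(−p/3) = 4.807402, φ = arccos(3q/(p·r)) = arccos(-0.297351) = 1.872714 rad.
y_k = r·cos(φ/3 − 2πk/3) for k = 0, 1, 2 gives y = 3.900768, 0.482996, -4.383764.
λ_k = y_k − 0.666667 gives λ = 3.2341, -0.1837, -5.0504 (check: the sum is -2.0000 = tr M).

Hence λ_max = 3.2341 and λ_min = -5.0504.


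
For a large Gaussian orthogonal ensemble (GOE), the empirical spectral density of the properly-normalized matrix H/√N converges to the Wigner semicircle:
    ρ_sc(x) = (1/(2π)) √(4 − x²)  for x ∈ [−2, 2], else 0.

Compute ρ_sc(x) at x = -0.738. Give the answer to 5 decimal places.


ρ_sc(x) = (1/(2π)) √(4 − x²). With x = -0.738:
  4 − x² = 4 − (-0.738)² = 4 − 0.544644 = 3.455356.
  √(4 − x²) = 1.858859.
  1/(2π) = 0.159155.
  ρ_sc(-0.738) = 0.159155 · 1.858859 = 0.295847.

Rounded to 5 decimal places: ρ_sc(-0.738) ≈ 0.29585.


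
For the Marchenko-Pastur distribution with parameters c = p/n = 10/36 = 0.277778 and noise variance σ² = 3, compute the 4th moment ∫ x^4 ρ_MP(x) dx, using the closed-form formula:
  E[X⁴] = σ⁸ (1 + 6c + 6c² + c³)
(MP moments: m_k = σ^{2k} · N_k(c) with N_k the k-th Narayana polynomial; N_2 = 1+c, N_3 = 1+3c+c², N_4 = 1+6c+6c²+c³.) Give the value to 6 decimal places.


E[X⁴] = σ⁸ (1 + 6c + 6c² + c³) (fourth MP moment). With σ² = 3 (so σ⁸ = 81) and c = 10/36 = 0.277778: E[X⁴] = 81 · (1 + 6·0.277778 + 6·(0.277778)² + (0.277778)³) = 81 · 3.151063.

So E[X^4] = 255.236111.


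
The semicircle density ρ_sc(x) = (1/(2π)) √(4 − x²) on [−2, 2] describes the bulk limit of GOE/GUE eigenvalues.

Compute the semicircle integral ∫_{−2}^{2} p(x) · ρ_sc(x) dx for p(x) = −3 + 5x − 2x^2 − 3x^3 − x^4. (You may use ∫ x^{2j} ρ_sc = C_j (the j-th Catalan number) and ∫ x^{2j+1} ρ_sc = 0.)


Write p(x) = Σ a_i x^i, split into monomials and integrate each against ρ_sc separately.
Using ∫ x^{2j} ρ_sc = C_j = (1/(j+1)) C(2j, j) (Catalan numbers) and ∫ x^{2j+1} ρ_sc = 0 (odd monomials vanish by symmetry):
  i = 0 (even): a_0 · C_{0} = -3 · 1 = -3
  i = 1 (odd): ∫ x^1 ρ_sc = 0 (vanishes)
  i = 2 (even): a_2 · C_{1} = -2 · 1 = -2
  i = 3 (odd): ∫ x^3 ρ_sc = 0 (vanishes)
  i = 4 (even): a_4 · C_{2} = -1 · 2 = -2

Summing the contributions: ∫_{−2}^{2} p(x) ρ_sc(x) dx = (-3) + (-2) + (-2) = -7.


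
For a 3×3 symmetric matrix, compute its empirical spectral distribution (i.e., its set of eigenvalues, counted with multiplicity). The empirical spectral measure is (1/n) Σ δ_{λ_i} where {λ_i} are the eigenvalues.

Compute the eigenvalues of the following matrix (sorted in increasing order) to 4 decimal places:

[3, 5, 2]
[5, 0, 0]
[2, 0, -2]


Since M is real symmetric, all three eigenvalues are real; they are the roots of det(λI − M) = λ³ − (tr M) λ² + s λ − det M, where s is the sum of the principal 2×2 minors.
tr M = 3 + 0 + (-2) = 1.
s = (3·0 − 5²) + (3·(-2) − 2²) + (0·(-2) − 0²) = -25 + (-10) + 0 = -35.
det M (expand along row 1) = 3·0 − 5·(-10) + 2·0 = 50.
Characteristic polynomial: λ³ − λ² − 35λ − 50 = 0.
Substitute λ = y + (tr M)/3 = y + 0.333333 to remove the quadratic term: y³ + p·y + q = 0 with p = s − (tr M)²/3 = -35.333333 and q = −2(tr M)³/27 + (tr M)·s/3 − det M = -61.740741.
Three real roots ⇒ use the trigonometric (Viète) form: r = 2√(−p/3) = 6.863753, φ = arccos(3q/(p·r)) = arccos(0.763742) = 0.701706 rad.
y_k = r·cos(φ/3 − 2πk/3) for k = 0, 1, 2 gives y = 6.676850, -1.960712, -4.716138.
λ_k = y_k + 0.333333 gives λ = 7.0102, -1.6274, -4.3828 (check: the sum is 1.0000 = tr M).

Eigenvalues sorted in increasing order: [-4.3828, -1.6274, 7.0102].


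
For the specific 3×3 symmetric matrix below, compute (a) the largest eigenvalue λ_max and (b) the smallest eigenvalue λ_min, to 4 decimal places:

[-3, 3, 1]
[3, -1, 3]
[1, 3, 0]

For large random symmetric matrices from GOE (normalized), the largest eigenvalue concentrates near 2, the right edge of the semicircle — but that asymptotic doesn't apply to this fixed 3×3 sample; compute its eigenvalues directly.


Since M is real symmetric, all three eigenvalues are real; they are the roots of det(λI − M) = λ³ − (tr M) λ² + s λ − det M, where s is the sum of the principal 2×2 minors.
tr M = -3 + (-1) + 0 = -4.
s = ((-3)·(-1) − 3²) + ((-3)·0 − 1²) + ((-1)·0 − 3²) = -6 + (-1) + (-9) = -16.
det M (expand along row 1) = (-3)·(-9) − 3·(-3) + 1·10 = 46.
Characteristic polynomial: λ³ + 4λ² − 16λ − 46 = 0.
Substitute λ = y + (tr M)/3 = y − 1.333333 to remove the quadratic term: y³ + p·y + q = 0 with p = s − (tr M)²/3 = -21.333333 and q = −2(tr M)³/27 + (tr M)·s/3 − det M = -19.925926.
Three real roots ⇒ use the trigonometric (Viète) form: r = 2√(−p/3) = 5.333333, φ = arccos(3q/(p·r)) = arccos(0.525391) = 1.017622 rad.
y_k = r·cos(φ/3 − 2πk/3) for k = 0, 1, 2 gives y = 5.029433, -0.977857, -4.051576.
λ_k = y_k − 1.333333 gives λ = 3.6961, -2.3112, -5.3849 (check: the sum is -4.0000 = tr M).

Hence λ_max = 3.6961 and λ_min = -5.3849.


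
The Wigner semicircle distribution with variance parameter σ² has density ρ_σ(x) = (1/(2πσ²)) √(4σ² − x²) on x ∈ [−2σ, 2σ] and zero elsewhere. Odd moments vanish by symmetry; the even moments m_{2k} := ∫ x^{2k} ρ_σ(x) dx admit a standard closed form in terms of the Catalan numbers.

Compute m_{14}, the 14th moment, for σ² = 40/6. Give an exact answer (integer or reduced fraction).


By the scaled semicircle moment identity, m_{2k} = σ^{2k} · C_k with k = 7.
C_7 = (1/(k+1)) · C(2k, k) = (1/8) · C(14, 7) = (1/8) · 3432 = 429.
σ^{2k} = (σ²)^k = (40/6)^7 = 1280000000/2187.

Therefore m_{14} = σ^{14} · C_7 = (1280000000/2187) · 429 = 183040000000/729.


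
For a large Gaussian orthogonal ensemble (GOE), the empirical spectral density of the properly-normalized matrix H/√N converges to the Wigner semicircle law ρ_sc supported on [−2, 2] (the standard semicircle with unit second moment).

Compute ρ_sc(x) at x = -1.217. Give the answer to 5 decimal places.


ρ_sc(x) = (1/(2π)) √(4 − x²). With x = -1.217:
  4 − x² = 4 − (-1.217)² = 4 − 1.481089 = 2.518911.
  √(4 − x²) = 1.587108.
  1/(2π) = 0.159155.
  ρ_sc(-1.217) = 0.159155 · 1.587108 = 0.252596.

Rounded to 5 decimal places: ρ_sc(-1.217) ≈ 0.25260.


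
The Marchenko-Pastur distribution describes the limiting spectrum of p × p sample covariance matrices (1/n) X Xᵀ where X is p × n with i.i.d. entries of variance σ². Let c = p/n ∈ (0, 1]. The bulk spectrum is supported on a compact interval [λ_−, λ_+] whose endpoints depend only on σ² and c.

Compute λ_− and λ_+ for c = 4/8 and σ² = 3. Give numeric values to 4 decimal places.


c = 4/8 = 0.500000; √c = 0.707107.
λ_− = σ² (1 − √c)² = 3 · (1 − 0.707107)² = 3 · (0.292893)² = 0.257359.
λ_+ = σ² (1 + √c)² = 3 · (1 + 0.707107)² = 3 · (1.707107)² = 8.742641.

Rounded to 4 decimal places: λ_− ≈ 0.2574, λ_+ ≈ 8.7426.


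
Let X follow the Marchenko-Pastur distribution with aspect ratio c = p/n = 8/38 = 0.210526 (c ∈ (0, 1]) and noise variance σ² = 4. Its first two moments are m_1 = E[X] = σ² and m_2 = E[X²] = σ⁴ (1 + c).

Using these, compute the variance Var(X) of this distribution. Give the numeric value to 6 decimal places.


m_1 = E[X] = σ² = 4, so m_1² = 16.
m_2 = E[X²] = σ⁴ (1 + c) = 16 · (1 + 0.210526) = 16 · 1.210526 = 19.368421.
(Note m_2 − m_1² simplifies to c · σ⁴ = 0.210526 · 16.)

Var(X) = m_2 − m_1² = 19.368421 − 16 = 3.368421.


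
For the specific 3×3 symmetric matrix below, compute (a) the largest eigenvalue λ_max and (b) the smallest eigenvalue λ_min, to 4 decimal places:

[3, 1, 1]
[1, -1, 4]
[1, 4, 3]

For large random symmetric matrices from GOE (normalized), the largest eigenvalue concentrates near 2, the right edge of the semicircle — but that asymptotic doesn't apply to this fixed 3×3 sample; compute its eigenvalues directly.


Since M is real symmetric, all three eigenvalues are real; they are the roots of det(λI − M) = λ³ − (tr M) λ² + s λ − det M, where s is the sum of the principal 2×2 minors.
tr M = 3 + (-1) + 3 = 5.
s = (3·(-1) − 1²) + (3·3 − 1²) + ((-1)·3 − 4²) = -4 + 8 + (-19) = -15.
det M (expand along row 1) = 3·(-19) − 1·(-1) + 1·5 = -51.
Characteristic polynomial: λ³ − 5λ² − 15λ + 51 = 0.
Substitute λ = y + (tr M)/3 = y + 1.666667 to remove the quadratic term: y³ + p·y + q = 0 with p = s − (tr M)²/3 = -23.333333 and q = −2(tr M)³/27 + (tr M)·s/3 − det M = 16.740741.
Three real roots ⇒ use the trigonometric (Viète) form: r = 2√(−p/3) = 5.577734, φ = arccos(3q/(p·r)) = arccos(-0.385888) = 1.966967 rad.
y_k = r·cos(φ/3 − 2πk/3) for k = 0, 1, 2 gives y = 4.421182, 0.734438, -5.155620.
λ_k = y_k + 1.666667 gives λ = 6.0878, 2.4011, -3.4890 (check: the sum is 5.0000 = tr M).

Hence λ_max = 6.0878 and λ_min = -3.4890.


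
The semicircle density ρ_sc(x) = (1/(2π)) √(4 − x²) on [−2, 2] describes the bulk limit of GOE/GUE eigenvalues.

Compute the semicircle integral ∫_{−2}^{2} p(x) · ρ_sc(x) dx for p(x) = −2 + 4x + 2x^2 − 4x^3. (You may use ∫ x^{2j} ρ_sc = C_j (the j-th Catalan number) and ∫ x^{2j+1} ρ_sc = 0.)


Write p(x) = Σ a_i x^i, split into monomials and integrate each against ρ_sc separately.
Using ∫ x^{2j} ρ_sc = C_j = (1/(j+1)) C(2j, j) (Catalan numbers) and ∫ x^{2j+1} ρ_sc = 0 (odd monomials vanish by symmetry):
  i = 0 (even): a_0 · C_{0} = -2 · 1 = -2
  i = 1 (odd): ∫ x^1 ρ_sc = 0 (vanishes)
  i = 2 (even): a_2 · C_{1} = 2 · 1 = 2
  i = 3 (odd): ∫ x^3 ρ_sc = 0 (vanishes)

Summing the contributions: ∫_{−2}^{2} p(x) ρ_sc(x) dx = (-2) + 2 = 0.


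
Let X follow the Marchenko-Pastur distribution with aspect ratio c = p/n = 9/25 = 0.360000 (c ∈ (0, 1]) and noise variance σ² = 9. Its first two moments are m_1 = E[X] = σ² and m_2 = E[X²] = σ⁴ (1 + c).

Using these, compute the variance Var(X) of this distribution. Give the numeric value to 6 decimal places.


m_1 = E[X] = σ² = 9, so m_1² = 81.
m_2 = E[X²] = σ⁴ (1 + c) = 81 · (1 + 0.360000) = 81 · 1.360000 = 110.160000.
(Note m_2 − m_1² simplifies to c · σ⁴ = 0.360000 · 81.)

Var(X) = m_2 − m_1² = 110.160000 − 81 = 29.160000.


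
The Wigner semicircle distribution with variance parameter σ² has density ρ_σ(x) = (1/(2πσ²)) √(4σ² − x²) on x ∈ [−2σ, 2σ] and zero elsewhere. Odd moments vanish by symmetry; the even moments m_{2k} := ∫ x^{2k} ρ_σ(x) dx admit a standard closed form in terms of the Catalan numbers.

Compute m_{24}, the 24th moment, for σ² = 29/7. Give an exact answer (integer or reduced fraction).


By the scaled semicircle moment identity, m_{2k} = σ^{2k} · C_k with k = 12.
C_12 = (1/(k+1)) · C(2k, k) = (1/13) · C(24, 12) = (1/13) · 2704156 = 208012.
σ^{2k} = (σ²)^k = (29/7)^12 = 353814783205469041/13841287201.

Therefore m_{24} = σ^{24} · C_12 = (353814783205469041/13841287201) · 208012 = 10513960097733718022356/1977326743.


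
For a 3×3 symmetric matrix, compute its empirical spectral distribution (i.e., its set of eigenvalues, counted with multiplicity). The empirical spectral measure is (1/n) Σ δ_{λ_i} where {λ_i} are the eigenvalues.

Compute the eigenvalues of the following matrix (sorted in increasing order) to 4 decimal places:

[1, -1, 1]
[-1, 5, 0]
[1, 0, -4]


Since M is real symmetric, all three eigenvalues are real; they are the roots of det(λI − M) = λ³ − (tr M) λ² + s λ − det M, where s is the sum of the principal 2×2 minors.
tr M = 1 + 5 + (-4) = 2.
s = (1·5 − (-1)²) + (1·(-4) − 1²) + (5·(-4) − 0²) = 4 + (-5) + (-20) = -21.
det M (expand along row 1) = 1·(-20) − (-1)·4 + 1·(-5) = -21.
Characteristic polynomial: λ³ − 2λ² − 21λ + 21 = 0.
Substitute λ = y + (tr M)/3 = y + 0.666667 to remove the quadratic term: y³ + p·y + q = 0 with p = s − (tr M)²/3 = -22.333333 and q = −2(tr M)³/27 + (tr M)·s/3 − det M = 6.407407.
Three real roots ⇒ use the trigonometric (Viète) form: r = 2√(−p/3) = 5.456902, φ = arccos(3q/(p·r)) = arccos(-0.157726) = 1.729184 rad.
y_k = r·cos(φ/3 − 2πk/3) for k = 0, 1, 2 gives y = 4.575247, 0.287968, -4.863215.
λ_k = y_k + 0.666667 gives λ = 5.2419, 0.9546, -4.1965 (check: the sum is 2.0000 = tr M).

Eigenvalues sorted in increasing order: [-4.1965, 0.9546, 5.2419].


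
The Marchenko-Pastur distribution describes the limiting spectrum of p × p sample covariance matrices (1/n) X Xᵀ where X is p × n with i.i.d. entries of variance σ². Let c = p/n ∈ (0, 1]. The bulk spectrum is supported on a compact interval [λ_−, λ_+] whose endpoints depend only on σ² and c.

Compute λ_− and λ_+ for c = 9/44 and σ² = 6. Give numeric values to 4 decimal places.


c = 9/44 = 0.204545; √c = 0.452267.
λ_− = σ² (1 − √c)² = 6 · (1 − 0.452267)² = 6 · (0.547733)² = 1.800069.
λ_+ = σ² (1 + √c)² = 6 · (1 + 0.452267)² = 6 · (1.452267)² = 12.654477.

Rounded to 4 decimal places: λ_− ≈ 1.8001, λ_+ ≈ 12.6545.
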